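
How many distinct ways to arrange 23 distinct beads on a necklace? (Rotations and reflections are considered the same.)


Free circular arrangements: rotations and reflections both identified.
(n-1)!/2 = 22!/2 = 1124000727777607680000/2 = 562000363888803840000

562000363888803840000


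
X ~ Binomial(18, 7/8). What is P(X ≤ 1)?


P(X ≤ 1) = Σ P(X=i) for i=0..1
P(X=0) = 1/18014398509481984
P(X=1) = 63/9007199254740992
Sum = 127/18014398509481984

P(X ≤ 1) = 127/18014398509481984 ≈ 0.00%


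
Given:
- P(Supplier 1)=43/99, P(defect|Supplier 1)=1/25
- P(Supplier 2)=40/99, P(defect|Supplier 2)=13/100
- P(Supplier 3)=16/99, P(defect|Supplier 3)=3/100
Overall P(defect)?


P(B) = Σ P(B|Aᵢ)×P(Aᵢ)
  1/25×43/99 = 43/2475
  13/100×40/99 = 26/495
  3/100×16/99 = 4/825
Sum = 37/495

P(defect) = 37/495 ≈ 7.47%


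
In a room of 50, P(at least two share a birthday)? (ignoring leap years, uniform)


P(all different) = Π(365-i)/365 for i=0..49
= 0.029626
P(match) = 1 - 0.029626 = 0.970374

P ≈ 0.9704 ≈ 97.04%


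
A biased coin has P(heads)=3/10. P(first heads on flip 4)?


Geometric: P(X=4) = (1-p)^(k-1)×p = (7/10)^3×3/10 = 1029/10000

P(X=4) = 1029/10000 ≈ 10.29%


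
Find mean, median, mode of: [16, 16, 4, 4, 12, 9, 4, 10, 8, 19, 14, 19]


Sorted: [4, 4, 4, 8, 9, 10, 12, 14, 16, 16, 19, 19]
Mean = 135/12 = 45/4
Median = 11
Freq: {16: 2, 4: 3, 12: 1, 9: 1, 10: 1, 8: 1, 19: 2, 14: 1}
Mode: [4]

Mean=45/4, Median=11, Mode=4


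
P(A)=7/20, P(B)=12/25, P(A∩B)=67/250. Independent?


P(A)×P(B) = 21/125
P(A∩B) = 67/250
Not equal → NOT independent

No, not independent


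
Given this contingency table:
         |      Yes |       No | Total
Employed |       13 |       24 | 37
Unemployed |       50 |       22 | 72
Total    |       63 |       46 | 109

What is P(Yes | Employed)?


P(Yes | Employed) = 13/(13+24) = 13/37

P(Yes|Employed) = 13/37 ≈ 35.14%


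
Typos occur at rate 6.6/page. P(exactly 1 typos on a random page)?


Poisson(λ=6.6): P(X=1) = e^(-λ)×λ^k/k!
= e^(-6.6) × 6.6^1 / 1!
≈ 0.001360368038 × 6.6 / 1 ≈ 0.008978

P(X=1) ≈ 0.008978 ≈ 0.90%


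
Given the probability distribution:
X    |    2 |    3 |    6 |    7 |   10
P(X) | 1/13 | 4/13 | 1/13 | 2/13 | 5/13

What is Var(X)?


E[X] = 84/13
E[X²] = 674/13
Var(X) = E[X²] - (E[X])² = 674/13 - 7056/169 = 1706/169

Var(X) = 1706/169 ≈ 10.0947


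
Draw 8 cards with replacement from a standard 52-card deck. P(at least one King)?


P(not a King) = 48/52 = 12/13
P(none in 8 draws) = (12/13)^8 = 429981696/815730721
P(≥1 King) = 1 - 429981696/815730721 = 385749025/815730721

P = 385749025/815730721 ≈ 47.29%


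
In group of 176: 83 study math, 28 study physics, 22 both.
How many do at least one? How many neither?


|A∪B| = 83+28-22 = 89
Neither = 176-89 = 87

At least one: 89; Neither: 87


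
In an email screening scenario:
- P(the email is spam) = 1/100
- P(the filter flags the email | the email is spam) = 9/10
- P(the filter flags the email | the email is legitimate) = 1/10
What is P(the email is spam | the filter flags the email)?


Using Bayes' theorem:
P(A|B) = P(B|A)·P(A) / P(B)

P(the filter flags the email) = 9/10 × 1/100 + 1/10 × 99/100
= 9/1000 + 99/1000 = 27/250

P(the email is spam|the filter flags the email) = (9/1000) / (27/250) = 1/12

P(the email is spam|the filter flags the email) = 1/12 ≈ 8.33%


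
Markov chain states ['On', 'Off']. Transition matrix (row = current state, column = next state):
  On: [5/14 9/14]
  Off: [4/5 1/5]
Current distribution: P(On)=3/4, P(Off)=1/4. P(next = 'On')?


P(next=On) = Σᵢ P(now=i)×P(i→On)
= 3/4×5/14 + 1/4×4/5
= 15/56 + 1/5 = 131/280

P = 131/280 ≈ 0.4679


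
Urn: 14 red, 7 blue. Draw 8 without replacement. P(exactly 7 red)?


Hypergeometric: C(14,7)×C(7,1)/C(21,8)
= 3432×7/203490 = 572/4845

P(X=7) = 572/4845 ≈ 11.81%


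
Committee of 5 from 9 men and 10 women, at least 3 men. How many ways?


Count by #men:
  3M,2W: C(9,3)×C(10,2)=3780
  4M,1W: C(9,4)×C(10,1)=1260
  5M,0W: C(9,5)×C(10,0)=126
Total = 5166

5166


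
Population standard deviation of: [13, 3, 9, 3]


Mean = 28/4 = 7
  (13-7)²=36
  (3-7)²=16
  (9-7)²=4
  (3-7)²=16
Σ(x-μ)² = 72
σ² = 72/4 = 18

σ = √(18) ≈ 4.2426


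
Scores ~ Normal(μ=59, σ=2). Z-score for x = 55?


z = (x - μ)/σ = (55 - 59)/2 = -2.0

z = -2.0


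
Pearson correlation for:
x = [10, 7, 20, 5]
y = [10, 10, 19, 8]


n=4, Σx=42, Σy=47, Σxy=590, Σx²=574, Σy²=625
r = (4×590 - 42×47)/√((4×574 - 42²)(4×625 - 47²))
= 386/√(532×291) = 386/√154812 ≈ 386/393.4616 ≈ 0.9810

r ≈ 0.9810


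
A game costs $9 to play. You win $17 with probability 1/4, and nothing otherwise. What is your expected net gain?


E[gain] = (17-9)×1/4 + (-9)×3/4
= 2 - 27/4 = -19/4

Expected net gain = $-19/4 ≈ $-4.75


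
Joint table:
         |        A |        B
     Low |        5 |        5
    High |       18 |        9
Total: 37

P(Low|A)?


P(Low|A) = 5/(5+18) = 5/23

P = 5/23 ≈ 21.74%


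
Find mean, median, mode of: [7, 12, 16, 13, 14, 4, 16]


Sorted: [4, 7, 12, 13, 14, 16, 16]
Mean = 82/7
Median = 13
Freq: {7: 1, 12: 1, 16: 2, 13: 1, 14: 1, 4: 1}
Mode: [16]

Mean=82/7, Median=13, Mode=16


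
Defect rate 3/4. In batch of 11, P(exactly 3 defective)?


Binomial: P(X=3) = C(11,3)×p^3×(1-p)^8
= 165 × 27/64 × 1/65536 = 4455/4194304

P(X=3) = 4455/4194304 ≈ 0.11%


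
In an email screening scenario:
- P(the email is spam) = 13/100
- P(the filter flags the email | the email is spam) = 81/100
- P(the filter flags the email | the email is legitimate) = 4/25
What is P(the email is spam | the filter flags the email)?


Using Bayes' theorem:
P(A|B) = P(B|A)·P(A) / P(B)

P(the filter flags the email) = 81/100 × 13/100 + 4/25 × 87/100
= 1053/10000 + 87/625 = 489/2000

P(the email is spam|the filter flags the email) = (1053/10000) / (489/2000) = 351/815

P(the email is spam|the filter flags the email) = 351/815 ≈ 43.07%


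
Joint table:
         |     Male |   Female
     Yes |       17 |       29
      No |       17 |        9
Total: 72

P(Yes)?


P(Yes) = (17+29)/72 = 46/72 = 23/36

P(Yes) = 23/36 ≈ 63.89%


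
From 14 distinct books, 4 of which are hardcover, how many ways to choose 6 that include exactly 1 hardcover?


Choose 1 of the 4 hardcovers and 5 of the other 10 books:
C(4,1)×C(10,5) = 4×252 = 1008

1008


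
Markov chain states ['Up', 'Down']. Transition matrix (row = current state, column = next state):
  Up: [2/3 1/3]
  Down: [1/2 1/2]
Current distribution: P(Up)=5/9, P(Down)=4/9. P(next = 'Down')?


P(next=Down) = Σᵢ P(now=i)×P(i→Down)
= 5/9×1/3 + 4/9×1/2
= 5/27 + 2/9 = 11/27

P = 11/27 ≈ 0.4074


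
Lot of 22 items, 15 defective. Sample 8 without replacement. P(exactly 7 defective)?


Hypergeometric: C(15,7)×C(7,1)/C(22,8)
= 6435×7/319770 = 91/646

P(X=7) = 91/646 ≈ 14.09%


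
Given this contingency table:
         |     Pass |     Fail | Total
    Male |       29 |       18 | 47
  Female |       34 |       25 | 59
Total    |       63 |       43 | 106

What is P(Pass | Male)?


P(Pass | Male) = 29/(29+18) = 29/47

P(Pass|Male) = 29/47 ≈ 61.70%


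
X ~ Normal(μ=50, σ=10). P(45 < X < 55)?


z₁=(45-50)/10=-0.5, z₂=(55-50)/10=0.5
P = Φ(0.5) - Φ(-0.5) = 0.691462 - 0.308538 = 0.382924 ≈ 0.3829

P(45 < X < 55) ≈ 0.3829


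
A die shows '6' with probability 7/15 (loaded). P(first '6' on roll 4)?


Geometric: P(X=4) = (1-p)^(k-1)×p = (8/15)^3×7/15 = 3584/50625

P(X=4) = 3584/50625 ≈ 7.08%


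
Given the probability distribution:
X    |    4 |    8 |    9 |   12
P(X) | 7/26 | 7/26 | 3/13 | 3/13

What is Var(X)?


E[X] = 105/13
E[X²] = 955/13
Var(X) = E[X²] - (E[X])² = 955/13 - 11025/169 = 1390/169

Var(X) = 1390/169 ≈ 8.2249


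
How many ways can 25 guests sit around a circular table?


Circular arrangements of 25 distinct objects: fix one position to break rotational symmetry.
(n-1)! = 24! = 620448401733239439360000

620448401733239439360000


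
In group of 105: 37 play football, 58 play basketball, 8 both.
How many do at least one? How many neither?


|A∪B| = 37+58-8 = 87
Neither = 105-87 = 18

At least one: 87; Neither: 18


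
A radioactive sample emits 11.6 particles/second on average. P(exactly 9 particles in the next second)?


Poisson(λ=11.6): P(X=9) = e^(-λ)×λ^k/k!
= e^(-11.6) × 11.6^9 / 9!
≈ 9.166087736e-06 × 3802961274.7 / 362880 ≈ 0.096060

P(X=9) ≈ 0.096060 ≈ 9.61%


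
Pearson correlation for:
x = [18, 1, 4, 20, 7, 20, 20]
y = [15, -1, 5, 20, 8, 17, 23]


n=7, Σx=90, Σy=87, Σxy=1545, Σx²=1590, Σy²=1533
r = (7×1545 - 90×87)/√((7×1590 - 90²)(7×1533 - 87²))
= 2985/√(3030×3162) = 2985/√9580860 ≈ 2985/3095.2964 ≈ 0.9644

r ≈ 0.9644


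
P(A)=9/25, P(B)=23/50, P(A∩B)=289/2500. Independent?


P(A)×P(B) = 207/1250
P(A∩B) = 289/2500
Not equal → NOT independent

No, not independent


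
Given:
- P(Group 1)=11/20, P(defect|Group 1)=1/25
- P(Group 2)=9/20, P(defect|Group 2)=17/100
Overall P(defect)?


P(B) = Σ P(B|Aᵢ)×P(Aᵢ)
  1/25×11/20 = 11/500
  17/100×9/20 = 153/2000
Sum = 197/2000

P(defect) = 197/2000 ≈ 9.85%


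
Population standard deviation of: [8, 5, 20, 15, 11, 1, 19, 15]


Mean = 94/8 = 47/4
  (8-47/4)²=225/16
  (5-47/4)²=729/16
  (20-47/4)²=1089/16
  (15-47/4)²=169/16
  (11-47/4)²=9/16
  (1-47/4)²=1849/16
  (19-47/4)²=841/16
  (15-47/4)²=169/16
Σ(x-μ)² = 635/2
σ² = (635/2)/8 = 635/16

σ = √(635/16) ≈ 6.2998


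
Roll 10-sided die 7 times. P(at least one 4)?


P(no 4)^7 = (9/10)^7 = 4782969/10000000
P(≥1) = 1 - 4782969/10000000 = 5217031/10000000

P = 5217031/10000000 ≈ 52.17%


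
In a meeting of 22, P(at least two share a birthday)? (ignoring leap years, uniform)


P(all different) = Π(365-i)/365 for i=0..21
= 0.524305
P(match) = 1 - 0.524305 = 0.475695

P ≈ 0.4757 ≈ 47.57%


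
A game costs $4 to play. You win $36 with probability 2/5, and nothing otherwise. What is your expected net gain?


E[gain] = (36-4)×2/5 + (-4)×3/5
= 64/5 - 12/5 = 52/5

Expected net gain = $52/5 ≈ $10.40


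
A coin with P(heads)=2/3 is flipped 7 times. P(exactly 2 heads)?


Binomial: P(X=2) = C(7,2)×p^2×(1-p)^5
= 21 × 4/9 × 1/243 = 28/729

P(X=2) = 28/729 ≈ 3.84%


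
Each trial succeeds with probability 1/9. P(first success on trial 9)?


Geometric: P(X=9) = (1-p)^(k-1)×p = (8/9)^8×1/9 = 16777216/387420489

P(X=9) = 16777216/387420489 ≈ 4.33%


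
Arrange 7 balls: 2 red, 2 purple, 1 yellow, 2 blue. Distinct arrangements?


7!/(2!×2!×1!×2!) = 630

630


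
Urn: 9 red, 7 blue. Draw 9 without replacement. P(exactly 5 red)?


Hypergeometric: C(9,5)×C(7,4)/C(16,9)
= 126×35/11440 = 441/1144

P(X=5) = 441/1144 ≈ 38.55%


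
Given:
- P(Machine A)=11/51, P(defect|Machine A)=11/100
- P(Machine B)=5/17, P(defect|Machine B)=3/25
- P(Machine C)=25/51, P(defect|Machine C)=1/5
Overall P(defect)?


P(B) = Σ P(B|Aᵢ)×P(Aᵢ)
  11/100×11/51 = 121/5100
  3/25×5/17 = 3/85
  1/5×25/51 = 5/51
Sum = 267/1700

P(defect) = 267/1700 ≈ 15.71%


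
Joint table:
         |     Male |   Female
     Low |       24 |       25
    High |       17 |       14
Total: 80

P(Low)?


P(Low) = (24+25)/80 = 49/80

P(Low) = 49/80 ≈ 61.25%


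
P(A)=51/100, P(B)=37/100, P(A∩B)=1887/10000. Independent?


P(A)×P(B) = 1887/10000
P(A∩B) = 1887/10000
Equal ✓ → Independent

Yes, independent


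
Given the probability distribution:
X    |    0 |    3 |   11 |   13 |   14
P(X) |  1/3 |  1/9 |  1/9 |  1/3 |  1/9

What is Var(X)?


E[X] = 67/9
E[X²] = 833/9
Var(X) = E[X²] - (E[X])² = 833/9 - 4489/81 = 3008/81

Var(X) = 3008/81 ≈ 37.1358


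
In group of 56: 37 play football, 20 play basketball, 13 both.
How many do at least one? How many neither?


|A∪B| = 37+20-13 = 44
Neither = 56-44 = 12

At least one: 44; Neither: 12


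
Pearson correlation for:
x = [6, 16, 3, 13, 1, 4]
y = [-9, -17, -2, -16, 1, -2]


n=6, Σx=43, Σy=-45, Σxy=-547, Σx²=487, Σy²=635
r = (6×(-547) - 43×(-45))/√((6×487 - 43²)(6×635 - (-45)²))
= -1347/√(1073×1785) = -1347/√1915305 ≈ -1347/1383.9454 ≈ -0.9733

r ≈ -0.9733


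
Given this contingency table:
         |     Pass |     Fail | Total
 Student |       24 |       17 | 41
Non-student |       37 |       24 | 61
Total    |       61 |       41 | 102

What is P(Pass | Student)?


P(Pass | Student) = 24/(24+17) = 24/41

P(Pass|Student) = 24/41 ≈ 58.54%


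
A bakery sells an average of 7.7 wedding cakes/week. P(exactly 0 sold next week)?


Poisson(λ=7.7): P(X=0) = e^(-λ)×λ^k/k!
= e^(-7.7) × 7.7^0 / 0!
≈ 0.0004528271829 × 1 / 1 ≈ 0.000453

P(X=0) ≈ 0.000453 ≈ 0.05%


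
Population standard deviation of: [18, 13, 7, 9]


Mean = 47/4
  (18-47/4)²=625/16
  (13-47/4)²=25/16
  (7-47/4)²=361/16
  (9-47/4)²=121/16
Σ(x-μ)² = 283/4
σ² = (283/4)/4 = 283/16

σ = √(283/16) ≈ 4.2057


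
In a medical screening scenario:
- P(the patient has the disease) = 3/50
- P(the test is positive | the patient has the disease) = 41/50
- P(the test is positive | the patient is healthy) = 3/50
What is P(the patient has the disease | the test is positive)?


Using Bayes' theorem:
P(A|B) = P(B|A)·P(A) / P(B)

P(the test is positive) = 41/50 × 3/50 + 3/50 × 47/50
= 123/2500 + 141/2500 = 66/625

P(the patient has the disease|the test is positive) = (123/2500) / (66/625) = 41/88

P(the patient has the disease|the test is positive) = 41/88 ≈ 46.59%


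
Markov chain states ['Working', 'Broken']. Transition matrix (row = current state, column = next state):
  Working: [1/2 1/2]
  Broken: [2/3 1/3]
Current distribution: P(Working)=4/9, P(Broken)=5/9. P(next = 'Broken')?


P(next=Broken) = Σᵢ P(now=i)×P(i→Broken)
= 4/9×1/2 + 5/9×1/3
= 2/9 + 5/27 = 11/27

P = 11/27 ≈ 0.4074


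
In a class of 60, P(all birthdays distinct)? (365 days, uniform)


P(all different) = Π(365-i)/365 for i=0..59
= (365/365)×(364/365)×...×(306/365)
= 0.005877

P ≈ 0.0059 ≈ 0.59%


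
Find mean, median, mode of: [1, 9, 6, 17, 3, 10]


Sorted: [1, 3, 6, 9, 10, 17]
Mean = 46/6 = 23/3
Median = 15/2
Freq: {1: 1, 9: 1, 6: 1, 17: 1, 3: 1, 10: 1}
Mode: No mode

Mean=23/3, Median=15/2, Mode=No mode


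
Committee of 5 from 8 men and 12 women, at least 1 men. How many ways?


Count by #men:
  1M,4W: C(8,1)×C(12,4)=3960
  2M,3W: C(8,2)×C(12,3)=6160
  3M,2W: C(8,3)×C(12,2)=3696
  4M,1W: C(8,4)×C(12,1)=840
  5M,0W: C(8,5)×C(12,0)=56
Total = 14712

14712


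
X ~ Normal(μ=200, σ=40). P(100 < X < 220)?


z₁=(100-200)/40=-2.5, z₂=(220-200)/40=0.5
P = Φ(0.5) - Φ(-2.5) = 0.691462 - 0.006210 = 0.685252 ≈ 0.6853

P(100 < X < 220) ≈ 0.6853


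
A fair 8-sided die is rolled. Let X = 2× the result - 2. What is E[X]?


E[die] = (1+8)/2 = 9/2
E[X] = 2×9/2 - 2 = 7

E[X] = 7


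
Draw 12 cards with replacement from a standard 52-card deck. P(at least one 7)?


P(not a 7) = 48/52 = 12/13
P(none in 12 draws) = (12/13)^12 = 8916100448256/23298085122481
P(≥1 7) = 1 - 8916100448256/23298085122481 = 14381984674225/23298085122481

P = 14381984674225/23298085122481 ≈ 61.73%


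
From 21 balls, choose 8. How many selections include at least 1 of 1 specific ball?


Complement: C(21,8) - C(20,8) = 203490 - 125970 = 77520

77520


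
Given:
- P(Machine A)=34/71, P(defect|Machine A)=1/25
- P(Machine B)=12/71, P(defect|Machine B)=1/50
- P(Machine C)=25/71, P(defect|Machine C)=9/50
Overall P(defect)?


P(B) = Σ P(B|Aᵢ)×P(Aᵢ)
  1/25×34/71 = 34/1775
  1/50×12/71 = 6/1775
  9/50×25/71 = 9/142
Sum = 61/710

P(defect) = 61/710 ≈ 8.59%


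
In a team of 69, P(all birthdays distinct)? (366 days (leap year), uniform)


P(all different) = Π(366-i)/366 for i=0..68
= (366/366)×(365/366)×...×(298/366)
= 0.001057

P ≈ 0.0011 ≈ 0.11%


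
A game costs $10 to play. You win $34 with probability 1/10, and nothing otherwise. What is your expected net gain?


E[gain] = (34-10)×1/10 + (-10)×9/10
= 12/5 - 9 = -33/5

Expected net gain = $-33/5 ≈ $-6.60


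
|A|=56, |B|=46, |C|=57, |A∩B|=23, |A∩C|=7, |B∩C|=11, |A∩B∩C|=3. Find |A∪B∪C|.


|A∪B∪C| = 56+46+57-23-7-11+3 = 121

|A∪B∪C| = 121


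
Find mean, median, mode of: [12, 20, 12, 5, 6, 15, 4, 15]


Sorted: [4, 5, 6, 12, 12, 15, 15, 20]
Mean = 89/8
Median = 12
Freq: {12: 2, 20: 1, 5: 1, 6: 1, 15: 2, 4: 1}
Mode: [12, 15]

Mean=89/8, Median=12, Mode=[12, 15]


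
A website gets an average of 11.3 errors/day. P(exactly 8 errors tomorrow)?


Poisson(λ=11.3): P(X=8) = e^(-λ)×λ^k/k!
= e^(-11.3) × 11.3^8 / 8!
≈ 1.237292426e-05 × 265844419.291 / 40320 ≈ 0.081579

P(X=8) ≈ 0.081579 ≈ 8.16%


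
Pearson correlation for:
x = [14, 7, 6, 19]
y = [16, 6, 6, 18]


n=4, Σx=46, Σy=46, Σxy=644, Σx²=642, Σy²=652
r = (4×644 - 46×46)/√((4×642 - 46²)(4×652 - 46²))
= 460/√(452×492) = 460/√222384 ≈ 460/471.5761 ≈ 0.9755

r ≈ 0.9755


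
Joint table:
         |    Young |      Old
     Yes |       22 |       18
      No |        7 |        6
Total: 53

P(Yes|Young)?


P(Yes|Young) = 22/(22+7) = 22/29

P = 22/29 ≈ 75.86%


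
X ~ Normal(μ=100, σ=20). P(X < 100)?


z = (100-100)/20 = 0.0
P(Z < 0.0) = 0.5000

P(X < 100) ≈ 0.5000


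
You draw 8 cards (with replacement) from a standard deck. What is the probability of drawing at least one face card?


P(not a face card) = 40/52 = 10/13
P(none in 8 draws) = (10/13)^8 = 100000000/815730721
P(≥1 face card) = 1 - 100000000/815730721 = 715730721/815730721

P = 715730721/815730721 ≈ 87.74%


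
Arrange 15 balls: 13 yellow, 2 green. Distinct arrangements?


15!/(13!×2!) = 105

105


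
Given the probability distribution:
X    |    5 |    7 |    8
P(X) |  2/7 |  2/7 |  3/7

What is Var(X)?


E[X] = 48/7
E[X²] = 340/7
Var(X) = E[X²] - (E[X])² = 340/7 - 2304/49 = 76/49

Var(X) = 76/49 ≈ 1.5510


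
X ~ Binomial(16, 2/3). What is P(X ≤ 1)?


P(X ≤ 1) = Σ P(X=i) for i=0..1
P(X=0) = 1/43046721
P(X=1) = 32/43046721
Sum = 11/14348907

P(X ≤ 1) = 11/14348907 ≈ 0.00%


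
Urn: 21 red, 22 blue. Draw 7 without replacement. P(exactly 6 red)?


Hypergeometric: C(21,6)×C(22,1)/C(43,7)
= 54264×22/32224114 = 31416/848003

P(X=6) = 31416/848003 ≈ 3.70%


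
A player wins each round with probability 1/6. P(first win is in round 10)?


Geometric: P(X=10) = (1-p)^(k-1)×p = (5/6)^9×1/6 = 1953125/60466176

P(X=10) = 1953125/60466176 ≈ 3.23%


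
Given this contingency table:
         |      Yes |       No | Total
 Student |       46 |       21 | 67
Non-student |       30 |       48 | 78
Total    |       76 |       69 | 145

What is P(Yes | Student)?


P(Yes | Student) = 46/(46+21) = 46/67

P(Yes|Student) = 46/67 ≈ 68.66%


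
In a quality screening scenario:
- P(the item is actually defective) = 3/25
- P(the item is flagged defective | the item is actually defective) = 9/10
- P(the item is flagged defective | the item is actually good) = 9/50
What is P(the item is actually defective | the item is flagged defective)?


Using Bayes' theorem:
P(A|B) = P(B|A)·P(A) / P(B)

P(the item is flagged defective) = 9/10 × 3/25 + 9/50 × 22/25
= 27/250 + 99/625 = 333/1250

P(the item is actually defective|the item is flagged defective) = (27/250) / (333/1250) = 15/37

P(the item is actually defective|the item is flagged defective) = 15/37 ≈ 40.54%


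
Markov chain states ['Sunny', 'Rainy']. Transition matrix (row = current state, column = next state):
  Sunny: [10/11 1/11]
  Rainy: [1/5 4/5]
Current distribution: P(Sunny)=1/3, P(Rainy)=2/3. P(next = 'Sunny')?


P(next=Sunny) = Σᵢ P(now=i)×P(i→Sunny)
= 1/3×10/11 + 2/3×1/5
= 10/33 + 2/15 = 24/55

P = 24/55 ≈ 0.4364


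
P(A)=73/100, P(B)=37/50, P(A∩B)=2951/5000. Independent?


P(A)×P(B) = 2701/5000
P(A∩B) = 2951/5000
Not equal → NOT independent

No, not independent


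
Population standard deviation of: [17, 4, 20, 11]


Mean = 52/4 = 13
  (17-13)²=16
  (4-13)²=81
  (20-13)²=49
  (11-13)²=4
Σ(x-μ)² = 150
σ² = 150/4 = 75/2

σ = √(75/2) ≈ 6.1237


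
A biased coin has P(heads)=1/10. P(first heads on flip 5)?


Geometric: P(X=5) = (1-p)^(k-1)×p = (9/10)^4×1/10 = 6561/100000

P(X=5) = 6561/100000 ≈ 6.56%


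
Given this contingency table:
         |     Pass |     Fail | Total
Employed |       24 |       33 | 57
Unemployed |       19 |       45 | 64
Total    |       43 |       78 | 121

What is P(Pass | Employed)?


P(Pass | Employed) = 24/(24+33) = 24/57 = 8/19

P(Pass|Employed) = 8/19 ≈ 42.11%


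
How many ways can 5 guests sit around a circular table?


Circular arrangements of 5 distinct objects: fix one position to break rotational symmetry.
(n-1)! = 4! = 24

24


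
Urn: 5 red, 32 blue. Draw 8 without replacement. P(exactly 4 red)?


Hypergeometric: C(5,4)×C(32,4)/C(37,8)
= 5×35960/38608020 = 290/62271

P(X=4) = 290/62271 ≈ 0.47%


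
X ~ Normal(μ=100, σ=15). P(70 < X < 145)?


z₁=(70-100)/15=-2.0, z₂=(145-100)/15=3.0
P = Φ(3.0) - Φ(-2.0) = 0.998650 - 0.022750 = 0.975900 ≈ 0.9759

P(70 < X < 145) ≈ 0.9759


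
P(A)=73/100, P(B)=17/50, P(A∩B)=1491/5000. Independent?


P(A)×P(B) = 1241/5000
P(A∩B) = 1491/5000
Not equal → NOT independent

No, not independent


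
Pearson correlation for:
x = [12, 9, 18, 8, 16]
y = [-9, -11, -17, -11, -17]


n=5, Σx=63, Σy=-65, Σxy=-873, Σx²=869, Σy²=901
r = (5×(-873) - 63×(-65))/√((5×869 - 63²)(5×901 - (-65)²))
= -270/√(376×280) = -270/√105280 ≈ -270/324.4688 ≈ -0.8321

r ≈ -0.8321


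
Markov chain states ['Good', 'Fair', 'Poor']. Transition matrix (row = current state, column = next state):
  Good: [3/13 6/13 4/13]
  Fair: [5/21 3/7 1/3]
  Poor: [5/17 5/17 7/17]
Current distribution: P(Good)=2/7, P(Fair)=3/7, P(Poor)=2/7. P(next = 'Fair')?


P(next=Fair) = Σᵢ P(now=i)×P(i→Fair)
= 2/7×6/13 + 3/7×3/7 + 2/7×5/17
= 12/91 + 9/49 + 10/119 = 4327/10829

P = 4327/10829 ≈ 0.3996


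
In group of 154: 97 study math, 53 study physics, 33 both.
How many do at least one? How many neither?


|A∪B| = 97+53-33 = 117
Neither = 154-117 = 37

At least one: 117; Neither: 37


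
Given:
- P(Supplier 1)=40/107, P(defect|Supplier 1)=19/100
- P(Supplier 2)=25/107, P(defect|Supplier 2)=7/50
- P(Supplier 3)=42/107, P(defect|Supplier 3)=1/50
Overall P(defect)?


P(B) = Σ P(B|Aᵢ)×P(Aᵢ)
  19/100×40/107 = 38/535
  7/50×25/107 = 7/214
  1/50×42/107 = 21/2675
Sum = 597/5350

P(defect) = 597/5350 ≈ 11.16%


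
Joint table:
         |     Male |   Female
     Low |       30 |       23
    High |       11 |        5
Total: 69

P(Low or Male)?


P(Low∨Male) = P(Low) + P(Male) - P(Low∧Male)
= (53 + 41 - 30)/69 = 64/69

P = 64/69 ≈ 92.75%


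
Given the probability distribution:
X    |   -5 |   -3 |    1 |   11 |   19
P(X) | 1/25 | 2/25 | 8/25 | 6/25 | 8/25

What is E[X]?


E[X] = Σ x·P(X=x)
= (-5)×(1/25) + (-3)×(2/25) + (1)×(8/25) + (11)×(6/25) + (19)×(8/25)
= 43/5

E[X] = 43/5


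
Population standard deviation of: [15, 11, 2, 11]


Mean = 39/4
  (15-39/4)²=441/16
  (11-39/4)²=25/16
  (2-39/4)²=961/16
  (11-39/4)²=25/16
Σ(x-μ)² = 363/4
σ² = (363/4)/4 = 363/16

σ = √(363/16) ≈ 4.7631


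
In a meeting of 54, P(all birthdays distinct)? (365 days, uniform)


P(all different) = Π(365-i)/365 for i=0..53
= (365/365)×(364/365)×...×(312/365)
= 0.016123

P ≈ 0.0161 ≈ 1.61%


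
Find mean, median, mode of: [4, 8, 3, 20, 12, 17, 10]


Sorted: [3, 4, 8, 10, 12, 17, 20]
Mean = 74/7
Median = 10
Freq: {4: 1, 8: 1, 3: 1, 20: 1, 12: 1, 17: 1, 10: 1}
Mode: No mode

Mean=74/7, Median=10, Mode=No mode


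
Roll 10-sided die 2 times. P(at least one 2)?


P(no 2)^2 = (9/10)^2 = 81/100
P(≥1) = 1 - 81/100 = 19/100

P = 19/100 ≈ 19.00%


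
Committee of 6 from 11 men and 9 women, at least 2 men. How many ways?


Count by #men:
  2M,4W: C(11,2)×C(9,4)=6930
  3M,3W: C(11,3)×C(9,3)=13860
  4M,2W: C(11,4)×C(9,2)=11880
  5M,1W: C(11,5)×C(9,1)=4158
  6M,0W: C(11,6)×C(9,0)=462
Total = 37290

37290


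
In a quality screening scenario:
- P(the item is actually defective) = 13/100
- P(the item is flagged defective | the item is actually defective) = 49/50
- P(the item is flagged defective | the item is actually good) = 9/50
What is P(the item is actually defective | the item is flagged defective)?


Using Bayes' theorem:
P(A|B) = P(B|A)·P(A) / P(B)

P(the item is flagged defective) = 49/50 × 13/100 + 9/50 × 87/100
= 637/5000 + 783/5000 = 71/250

P(the item is actually defective|the item is flagged defective) = (637/5000) / (71/250) = 637/1420

P(the item is actually defective|the item is flagged defective) = 637/1420 ≈ 44.86%


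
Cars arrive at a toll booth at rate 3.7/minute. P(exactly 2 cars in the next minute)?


Poisson(λ=3.7): P(X=2) = e^(-λ)×λ^k/k!
= e^(-3.7) × 3.7^2 / 2!
≈ 0.02472352647 × 13.69 / 2 ≈ 0.169233

P(X=2) ≈ 0.169233 ≈ 16.92%


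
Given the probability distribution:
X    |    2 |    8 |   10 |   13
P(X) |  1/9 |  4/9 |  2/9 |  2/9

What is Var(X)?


E[X] = 80/9
E[X²] = 266/3
Var(X) = E[X²] - (E[X])² = 266/3 - 6400/81 = 782/81

Var(X) = 782/81 ≈ 9.6543


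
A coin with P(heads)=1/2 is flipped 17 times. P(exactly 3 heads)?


Binomial: P(X=3) = C(17,3)×p^3×(1-p)^14
= 680 × 1/8 × 1/16384 = 85/16384

P(X=3) = 85/16384 ≈ 0.52%


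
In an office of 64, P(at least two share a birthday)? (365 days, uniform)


P(all different) = Π(365-i)/365 for i=0..63
= 0.002810
P(match) = 1 - 0.002810 = 0.997190

P ≈ 0.9972 ≈ 99.72%


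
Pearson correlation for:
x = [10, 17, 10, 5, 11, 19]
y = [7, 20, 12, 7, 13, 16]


n=6, Σx=72, Σy=75, Σxy=1012, Σx²=996, Σy²=1067
r = (6×1012 - 72×75)/√((6×996 - 72²)(6×1067 - 75²))
= 672/√(792×777) = 672/√615384 ≈ 672/784.4641 ≈ 0.8566

r ≈ 0.8566


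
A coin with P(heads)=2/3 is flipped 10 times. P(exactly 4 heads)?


Binomial: P(X=4) = C(10,4)×p^4×(1-p)^6
= 210 × 16/81 × 1/729 = 1120/19683

P(X=4) = 1120/19683 ≈ 5.69%


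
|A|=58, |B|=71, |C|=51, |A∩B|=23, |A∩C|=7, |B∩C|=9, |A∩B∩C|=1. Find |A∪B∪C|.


|A∪B∪C| = 58+71+51-23-7-9+1 = 142

|A∪B∪C| = 142


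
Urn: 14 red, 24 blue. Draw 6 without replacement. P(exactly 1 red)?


Hypergeometric: C(14,1)×C(24,5)/C(38,6)
= 14×42504/2760681 = 2576/11951

P(X=1) = 2576/11951 ≈ 21.55%


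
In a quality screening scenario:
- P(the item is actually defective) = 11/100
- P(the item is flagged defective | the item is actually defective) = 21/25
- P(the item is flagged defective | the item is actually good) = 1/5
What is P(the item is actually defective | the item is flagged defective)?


Using Bayes' theorem:
P(A|B) = P(B|A)·P(A) / P(B)

P(the item is flagged defective) = 21/25 × 11/100 + 1/5 × 89/100
= 231/2500 + 89/500 = 169/625

P(the item is actually defective|the item is flagged defective) = (231/2500) / (169/625) = 231/676

P(the item is actually defective|the item is flagged defective) = 231/676 ≈ 34.17%


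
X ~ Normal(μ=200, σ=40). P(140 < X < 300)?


z₁=(140-200)/40=-1.5, z₂=(300-200)/40=2.5
P = Φ(2.5) - Φ(-1.5) = 0.993790 - 0.066807 = 0.926983 ≈ 0.9270

P(140 < X < 300) ≈ 0.9270


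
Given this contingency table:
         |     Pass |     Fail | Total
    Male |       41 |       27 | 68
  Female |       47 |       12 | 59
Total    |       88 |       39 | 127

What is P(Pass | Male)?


P(Pass | Male) = 41/(41+27) = 41/68

P(Pass|Male) = 41/68 ≈ 60.29%


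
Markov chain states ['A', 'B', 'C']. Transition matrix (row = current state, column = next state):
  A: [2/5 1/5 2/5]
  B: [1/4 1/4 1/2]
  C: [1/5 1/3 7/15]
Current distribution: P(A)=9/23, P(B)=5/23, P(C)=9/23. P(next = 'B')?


P(next=B) = Σᵢ P(now=i)×P(i→B)
= 9/23×1/5 + 5/23×1/4 + 9/23×1/3
= 9/115 + 5/92 + 3/23 = 121/460

P = 121/460 ≈ 0.2630


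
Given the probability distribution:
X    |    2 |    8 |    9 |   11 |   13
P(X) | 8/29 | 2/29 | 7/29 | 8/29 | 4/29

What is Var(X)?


E[X] = 235/29
E[X²] = 2371/29
Var(X) = E[X²] - (E[X])² = 2371/29 - 55225/841 = 13534/841

Var(X) = 13534/841 ≈ 16.0927


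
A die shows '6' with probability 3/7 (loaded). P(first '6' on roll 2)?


Geometric: P(X=2) = (1-p)^(k-1)×p = (4/7)^1×3/7 = 12/49

P(X=2) = 12/49 ≈ 24.49%


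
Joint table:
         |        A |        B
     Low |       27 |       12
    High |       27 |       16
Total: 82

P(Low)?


P(Low) = (27+12)/82 = 39/82

P(Low) = 39/82 ≈ 47.56%


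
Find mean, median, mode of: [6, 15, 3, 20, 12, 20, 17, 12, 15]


Sorted: [3, 6, 12, 12, 15, 15, 17, 20, 20]
Mean = 120/9 = 40/3
Median = 15
Freq: {6: 1, 15: 2, 3: 1, 20: 2, 12: 2, 17: 1}
Mode: [12, 15, 20]

Mean=40/3, Median=15, Mode=[12, 15, 20]


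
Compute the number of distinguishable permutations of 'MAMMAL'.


Letters: 6, freq: {'M': 3, 'A': 2, 'L': 1}
6!/(3!×2!×1!) = 720/12 = 60

60


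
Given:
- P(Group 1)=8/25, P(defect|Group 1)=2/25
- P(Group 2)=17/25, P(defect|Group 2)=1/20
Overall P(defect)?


P(B) = Σ P(B|Aᵢ)×P(Aᵢ)
  2/25×8/25 = 16/625
  1/20×17/25 = 17/500
Sum = 149/2500

P(defect) = 149/2500 ≈ 5.96%


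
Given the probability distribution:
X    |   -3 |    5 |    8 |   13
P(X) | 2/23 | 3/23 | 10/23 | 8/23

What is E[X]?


E[X] = Σ x·P(X=x)
= (-3)×(2/23) + (5)×(3/23) + (8)×(10/23) + (13)×(8/23)
= 193/23

E[X] = 193/23


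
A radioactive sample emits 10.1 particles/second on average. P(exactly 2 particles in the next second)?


Poisson(λ=10.1): P(X=2) = e^(-λ)×λ^k/k!
= e^(-10.1) × 10.1^2 / 2!
≈ 4.107955523e-05 × 102.01 / 2 ≈ 0.002095

P(X=2) ≈ 0.002095 ≈ 0.21%


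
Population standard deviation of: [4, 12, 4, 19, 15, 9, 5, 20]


Mean = 88/8 = 11
  (4-11)²=49
  (12-11)²=1
  (4-11)²=49
  (19-11)²=64
  (15-11)²=16
  (9-11)²=4
  (5-11)²=36
  (20-11)²=81
Σ(x-μ)² = 300
σ² = 300/8 = 75/2

σ = √(75/2) ≈ 6.1237


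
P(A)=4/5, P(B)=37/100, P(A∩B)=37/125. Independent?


P(A)×P(B) = 37/125
P(A∩B) = 37/125
Equal ✓ → Independent

Yes, independent


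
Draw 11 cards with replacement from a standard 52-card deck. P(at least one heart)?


P(not a heart) = 39/52 = 3/4
P(none in 11 draws) = (3/4)^11 = 177147/4194304
P(≥1 heart) = 1 - 177147/4194304 = 4017157/4194304

P = 4017157/4194304 ≈ 95.78%


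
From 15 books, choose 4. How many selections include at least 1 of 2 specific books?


Complement: C(15,4) - C(13,4) = 1365 - 715 = 650

650


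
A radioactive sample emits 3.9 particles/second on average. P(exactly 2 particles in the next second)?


Poisson(λ=3.9): P(X=2) = e^(-λ)×λ^k/k!
= e^(-3.9) × 3.9^2 / 2!
≈ 0.02024191145 × 15.21 / 2 ≈ 0.153940

P(X=2) ≈ 0.153940 ≈ 15.39%


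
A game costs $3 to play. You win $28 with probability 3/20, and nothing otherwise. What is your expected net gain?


E[gain] = (28-3)×3/20 + (-3)×17/20
= 15/4 - 51/20 = 6/5

Expected net gain = $6/5 ≈ $1.20


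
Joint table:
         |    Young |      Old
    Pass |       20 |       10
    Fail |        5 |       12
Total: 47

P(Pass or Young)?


P(Pass∨Young) = P(Pass) + P(Young) - P(Pass∧Young)
= (30 + 25 - 20)/47 = 35/47

P = 35/47 ≈ 74.47%


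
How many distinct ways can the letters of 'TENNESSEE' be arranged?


Letters: 9, freq: {'T': 1, 'E': 4, 'N': 2, 'S': 2}
9!/(1!×4!×2!×2!) = 362880/96 = 3780

3780


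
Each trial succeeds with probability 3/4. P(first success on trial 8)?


Geometric: P(X=8) = (1-p)^(k-1)×p = (1/4)^7×3/4 = 3/65536

P(X=8) = 3/65536 ≈ 0.00%


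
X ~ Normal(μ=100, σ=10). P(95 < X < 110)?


z₁=(95-100)/10=-0.5, z₂=(110-100)/10=1.0
P = Φ(1.0) - Φ(-0.5) = 0.841345 - 0.308538 = 0.532807 ≈ 0.5328

P(95 < X < 110) ≈ 0.5328


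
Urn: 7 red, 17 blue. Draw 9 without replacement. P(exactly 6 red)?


Hypergeometric: C(7,6)×C(17,3)/C(24,9)
= 7×680/1307504 = 35/9614

P(X=6) = 35/9614 ≈ 0.36%


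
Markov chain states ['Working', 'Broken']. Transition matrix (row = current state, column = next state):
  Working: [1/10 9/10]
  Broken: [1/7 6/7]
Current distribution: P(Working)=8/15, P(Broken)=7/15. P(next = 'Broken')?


P(next=Broken) = Σᵢ P(now=i)×P(i→Broken)
= 8/15×9/10 + 7/15×6/7
= 12/25 + 2/5 = 22/25

P = 22/25 ≈ 0.8800


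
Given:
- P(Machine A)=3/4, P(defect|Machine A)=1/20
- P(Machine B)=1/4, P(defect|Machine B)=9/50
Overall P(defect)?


P(B) = Σ P(B|Aᵢ)×P(Aᵢ)
  1/20×3/4 = 3/80
  9/50×1/4 = 9/200
Sum = 33/400

P(defect) = 33/400 ≈ 8.25%


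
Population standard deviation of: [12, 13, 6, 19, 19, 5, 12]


Mean = 86/7
  (12-86/7)²=4/49
  (13-86/7)²=25/49
  (6-86/7)²=1936/49
  (19-86/7)²=2209/49
  (19-86/7)²=2209/49
  (5-86/7)²=2601/49
  (12-86/7)²=4/49
Σ(x-μ)² = 1284/7
σ² = (1284/7)/7 = 1284/49

σ = √(1284/49) ≈ 5.1190


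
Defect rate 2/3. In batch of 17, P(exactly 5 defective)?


Binomial: P(X=5) = C(17,5)×p^5×(1-p)^12
= 6188 × 32/243 × 1/531441 = 198016/129140163

P(X=5) = 198016/129140163 ≈ 0.15%


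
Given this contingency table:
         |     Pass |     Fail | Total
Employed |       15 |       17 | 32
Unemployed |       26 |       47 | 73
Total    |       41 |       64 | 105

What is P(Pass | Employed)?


P(Pass | Employed) = 15/(15+17) = 15/32

P(Pass|Employed) = 15/32 ≈ 46.88%


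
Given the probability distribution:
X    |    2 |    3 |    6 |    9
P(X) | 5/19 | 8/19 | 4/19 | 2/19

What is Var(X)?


E[X] = 4
E[X²] = 398/19
Var(X) = E[X²] - (E[X])² = 398/19 - 16 = 94/19

Var(X) = 94/19 ≈ 4.9474


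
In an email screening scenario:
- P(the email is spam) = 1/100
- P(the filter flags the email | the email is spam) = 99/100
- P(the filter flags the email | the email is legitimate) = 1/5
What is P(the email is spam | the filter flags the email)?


Using Bayes' theorem:
P(A|B) = P(B|A)·P(A) / P(B)

P(the filter flags the email) = 99/100 × 1/100 + 1/5 × 99/100
= 99/10000 + 99/500 = 2079/10000

P(the email is spam|the filter flags the email) = (99/10000) / (2079/10000) = 1/21

P(the email is spam|the filter flags the email) = 1/21 ≈ 4.76%


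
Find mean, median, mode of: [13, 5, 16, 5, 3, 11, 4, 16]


Sorted: [3, 4, 5, 5, 11, 13, 16, 16]
Mean = 73/8
Median = 8
Freq: {13: 1, 5: 2, 16: 2, 3: 1, 11: 1, 4: 1}
Mode: [5, 16]

Mean=73/8, Median=8, Mode=[5, 16]


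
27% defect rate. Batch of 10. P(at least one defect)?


P(all good) = (73/100)^10 = 4297625829703557649/100000000000000000000
P(≥1 defect) = 95702374170296442351/100000000000000000000

P = 95702374170296442351/100000000000000000000 ≈ 95.70%


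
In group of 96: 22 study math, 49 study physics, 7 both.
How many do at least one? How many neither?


|A∪B| = 22+49-7 = 64
Neither = 96-64 = 32

At least one: 64; Neither: 32


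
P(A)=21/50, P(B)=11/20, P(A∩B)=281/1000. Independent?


P(A)×P(B) = 231/1000
P(A∩B) = 281/1000
Not equal → NOT independent

No, not independent


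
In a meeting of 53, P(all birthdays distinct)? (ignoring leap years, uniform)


P(all different) = Π(365-i)/365 for i=0..52
= (365/365)×(364/365)×...×(313/365)
= 0.018862

P ≈ 0.0189 ≈ 1.89%


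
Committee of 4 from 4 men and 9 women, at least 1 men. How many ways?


Count by #men:
  1M,3W: C(4,1)×C(9,3)=336
  2M,2W: C(4,2)×C(9,2)=216
  3M,1W: C(4,3)×C(9,1)=36
  4M,0W: C(4,4)×C(9,0)=1
Total = 589

589


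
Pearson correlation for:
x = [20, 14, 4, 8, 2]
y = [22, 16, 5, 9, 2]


n=5, Σx=48, Σy=54, Σxy=760, Σx²=680, Σy²=850
r = (5×760 - 48×54)/√((5×680 - 48²)(5×850 - 54²))
= 1208/√(1096×1334) = 1208/√1462064 ≈ 1208/1209.1584 ≈ 0.9990

r ≈ 0.9990


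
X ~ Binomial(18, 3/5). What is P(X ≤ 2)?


P(X ≤ 2) = Σ P(X=i) for i=0..2
P(X=0) = 262144/3814697265625
P(X=1) = 7077888/3814697265625
P(X=2) = 90243072/3814697265625
Sum = 97583104/3814697265625

P(X ≤ 2) = 97583104/3814697265625 ≈ 0.00%


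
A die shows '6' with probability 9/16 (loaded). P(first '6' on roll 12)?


Geometric: P(X=12) = (1-p)^(k-1)×p = (7/16)^11×9/16 = 17795940687/281474976710656

P(X=12) = 17795940687/281474976710656 ≈ 0.01%


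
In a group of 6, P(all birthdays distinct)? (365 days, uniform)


P(all different) = Π(365-i)/365 for i=0..5
= (365/365)×(364/365)×...×(360/365)
= 0.959538

P ≈ 0.9595 ≈ 95.95%


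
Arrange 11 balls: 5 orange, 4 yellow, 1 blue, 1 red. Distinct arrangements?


11!/(5!×4!×1!×1!) = 13860

13860


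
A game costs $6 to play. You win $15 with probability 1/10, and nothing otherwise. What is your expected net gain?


E[gain] = (15-6)×1/10 + (-6)×9/10
= 9/10 - 27/5 = -9/2

Expected net gain = $-9/2 ≈ $-4.50


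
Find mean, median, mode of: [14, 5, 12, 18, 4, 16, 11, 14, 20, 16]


Sorted: [4, 5, 11, 12, 14, 14, 16, 16, 18, 20]
Mean = 130/10 = 13
Median = 14
Freq: {14: 2, 5: 1, 12: 1, 18: 1, 4: 1, 16: 2, 11: 1, 20: 1}
Mode: [14, 16]

Mean=13, Median=14, Mode=[14, 16]


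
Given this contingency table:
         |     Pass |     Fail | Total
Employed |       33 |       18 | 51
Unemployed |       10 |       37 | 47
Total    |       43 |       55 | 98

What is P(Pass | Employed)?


P(Pass | Employed) = 33/(33+18) = 33/51 = 11/17

P(Pass|Employed) = 11/17 ≈ 64.71%


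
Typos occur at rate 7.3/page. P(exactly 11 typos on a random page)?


Poisson(λ=7.3): P(X=11) = e^(-λ)×λ^k/k!
= e^(-7.3) × 7.3^11 / 11!
≈ 0.0006755387752 × 3137266855.68 / 39916800 ≈ 0.053094

P(X=11) ≈ 0.053094 ≈ 5.31%


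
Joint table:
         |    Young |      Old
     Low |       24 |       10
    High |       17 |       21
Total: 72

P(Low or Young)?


P(Low∨Young) = P(Low) + P(Young) - P(Low∧Young)
= (34 + 41 - 24)/72 = 51/72 = 17/24

P = 17/24 ≈ 70.83%


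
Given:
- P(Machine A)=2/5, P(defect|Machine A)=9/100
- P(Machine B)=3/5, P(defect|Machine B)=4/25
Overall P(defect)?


P(B) = Σ P(B|Aᵢ)×P(Aᵢ)
  9/100×2/5 = 9/250
  4/25×3/5 = 12/125
Sum = 33/250

P(defect) = 33/250 ≈ 13.20%


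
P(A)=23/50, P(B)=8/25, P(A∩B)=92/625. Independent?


P(A)×P(B) = 92/625
P(A∩B) = 92/625
Equal ✓ → Independent

Yes, independent


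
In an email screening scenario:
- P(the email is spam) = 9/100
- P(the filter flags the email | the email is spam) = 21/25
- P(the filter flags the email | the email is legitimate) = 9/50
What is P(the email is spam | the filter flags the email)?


Using Bayes' theorem:
P(A|B) = P(B|A)·P(A) / P(B)

P(the filter flags the email) = 21/25 × 9/100 + 9/50 × 91/100
= 189/2500 + 819/5000 = 1197/5000

P(the email is spam|the filter flags the email) = (189/2500) / (1197/5000) = 6/19

P(the email is spam|the filter flags the email) = 6/19 ≈ 31.58%


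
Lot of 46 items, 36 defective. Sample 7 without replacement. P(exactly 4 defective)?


Hypergeometric: C(36,4)×C(10,3)/C(46,7)
= 58905×120/53524680 = 5355/40549

P(X=4) = 5355/40549 ≈ 13.21%


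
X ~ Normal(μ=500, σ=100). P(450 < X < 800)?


z₁=(450-500)/100=-0.5, z₂=(800-500)/100=3.0
P = Φ(3.0) - Φ(-0.5) = 0.998650 - 0.308538 = 0.690112 ≈ 0.6901

P(450 < X < 800) ≈ 0.6901


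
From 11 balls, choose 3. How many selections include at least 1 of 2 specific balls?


Complement: C(11,3) - C(9,3) = 165 - 84 = 81

81


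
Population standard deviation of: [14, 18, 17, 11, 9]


Mean = 69/5
  (14-69/5)²=1/25
  (18-69/5)²=441/25
  (17-69/5)²=256/25
  (11-69/5)²=196/25
  (9-69/5)²=576/25
Σ(x-μ)² = 294/5
σ² = (294/5)/5 = 294/25

σ = √(294/25) ≈ 3.4293
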